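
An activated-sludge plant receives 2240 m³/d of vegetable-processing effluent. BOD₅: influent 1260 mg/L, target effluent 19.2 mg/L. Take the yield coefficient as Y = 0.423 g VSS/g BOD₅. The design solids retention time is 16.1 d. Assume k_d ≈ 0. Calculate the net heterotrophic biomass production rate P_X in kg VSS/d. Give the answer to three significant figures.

No decay correction is needed, so Y_obs = Y = 0.423.
Q·(S₀ − S) = 2240 × (1260 − 19.2) × 10⁻³ = 2779 kg/d removed.
Net biomass production P_X = Y_obs × Q·(S₀ − S) = 0.4230 × 2779 = 1176 kg VSS/d.

P_X ≈ 1180 kg VSS/d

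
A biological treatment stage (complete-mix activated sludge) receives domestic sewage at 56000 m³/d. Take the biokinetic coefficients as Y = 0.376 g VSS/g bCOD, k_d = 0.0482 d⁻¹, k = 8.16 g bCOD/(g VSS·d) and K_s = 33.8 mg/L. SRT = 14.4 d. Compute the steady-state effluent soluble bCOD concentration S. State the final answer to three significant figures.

S ≈ 1.35 mg/L

Effluent substrate depends only on kinetics and SRT: S = K_s(1 + k_d θ_c) / [θ_c(Yk − k_d) − 1] = 33.8 × (1 + 0.0482 × 14.4) / [14.4 × (0.376 × 8.16 − 0.0482) − 1] = 57.26 / 42.49 = 1.348 mg/L.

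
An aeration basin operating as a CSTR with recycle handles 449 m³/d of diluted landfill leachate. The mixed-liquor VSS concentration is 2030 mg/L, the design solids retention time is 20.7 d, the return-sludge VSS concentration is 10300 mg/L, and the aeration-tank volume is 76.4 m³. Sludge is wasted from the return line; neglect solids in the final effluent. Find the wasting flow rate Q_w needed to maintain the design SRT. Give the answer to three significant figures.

Q_w ≈ 0.727 m³/d

Q_w = (V·X)/(θ_c X_r) = 76.40 × 2030 / (20.7 × 10300) = 0.7274 m³/d.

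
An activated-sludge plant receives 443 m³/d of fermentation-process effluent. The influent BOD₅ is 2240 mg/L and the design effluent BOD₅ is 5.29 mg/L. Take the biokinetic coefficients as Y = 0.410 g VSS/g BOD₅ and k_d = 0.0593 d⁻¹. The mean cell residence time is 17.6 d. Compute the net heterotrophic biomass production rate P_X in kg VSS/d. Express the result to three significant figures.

P_X ≈ 199 kg VSS/d

Correct the yield for decay: Y_obs = Y/(1 + k_d θ_c) = 0.410 / (1 + 0.0593 × 17.6) = 0.410 / 2.044 = 0.2006.
ΔS = 2240 − 5.29 = 2235 mg/L, so the substrate removal rate is 443 × 2235/1000 = 990.0 kg BOD₅/d.
P_X = Y_obs · Q(S₀ − S) = 0.2006 × 990.0 = 198.6 kg VSS/d.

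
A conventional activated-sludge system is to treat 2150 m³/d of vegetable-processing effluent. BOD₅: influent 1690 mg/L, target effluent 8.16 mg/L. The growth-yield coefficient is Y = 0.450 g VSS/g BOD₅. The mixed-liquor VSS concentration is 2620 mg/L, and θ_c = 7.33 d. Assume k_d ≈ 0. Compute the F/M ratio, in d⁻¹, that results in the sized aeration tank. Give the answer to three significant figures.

With k_d = 0 the design equation reduces to V = Y Q (S₀−S) θ_c / X = 0.450 × 2150 × (1690 − 8.16) × 7.33 / 2620 = 4552 m³.
Food-to-microorganism ratio F/M = Q S₀ / (V X) = 2150 × 1690 / (4552 × 2620) = 0.3046 d⁻¹.

F/M ≈ 0.305 d⁻¹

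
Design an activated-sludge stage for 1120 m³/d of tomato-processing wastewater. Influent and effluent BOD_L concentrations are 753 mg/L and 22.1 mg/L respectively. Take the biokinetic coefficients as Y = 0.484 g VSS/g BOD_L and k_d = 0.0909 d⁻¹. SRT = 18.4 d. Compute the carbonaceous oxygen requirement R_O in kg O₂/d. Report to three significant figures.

R_O ≈ 608 kg O₂/d

The observed yield is Y_obs = Y/(1 + k_d·θ_c) = 0.484 / (1 + 0.0909 × 18.4) = 0.484 / 2.673 = 0.1811 g VSS per g BOD_L removed.
Q·(S₀ − S) = 1120 × (753 − 22.1) × 10⁻³ = 818.6 kg/d removed.
P_X = Y_obs·Q·(S₀ − S) = 0.1811 × 818.6 = 148.2 kg VSS/d.
R_O = Q·ΔS − 1.42 P_X = 818.6 − 210.5 = 608.1 kg O₂/d.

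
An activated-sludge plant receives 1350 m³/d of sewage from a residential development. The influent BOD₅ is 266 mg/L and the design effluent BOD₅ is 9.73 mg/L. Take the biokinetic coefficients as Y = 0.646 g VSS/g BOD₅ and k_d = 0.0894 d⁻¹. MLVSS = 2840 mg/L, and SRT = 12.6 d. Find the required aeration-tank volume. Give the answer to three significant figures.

Rearranging the biomass balance for a CMAS with decay, V = Y·Q·ΔS·θ_c / [X·(1+k_d θ_c)] = 0.646 × 1350 × (266 − 9.73) × 12.6 / [2840 × (1 + 0.0894 × 12.6)] = 2.82×10^6 / 6039 = 466.3 m³.

V ≈ 466 m³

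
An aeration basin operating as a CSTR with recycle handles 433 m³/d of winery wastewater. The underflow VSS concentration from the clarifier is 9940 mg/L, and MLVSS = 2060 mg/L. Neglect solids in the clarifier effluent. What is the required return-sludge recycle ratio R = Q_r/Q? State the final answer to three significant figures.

R ≈ 0.261

R = Q_r/Q = X/(X_r − X) = 2060 / (9940 − 2060) = 0.2614.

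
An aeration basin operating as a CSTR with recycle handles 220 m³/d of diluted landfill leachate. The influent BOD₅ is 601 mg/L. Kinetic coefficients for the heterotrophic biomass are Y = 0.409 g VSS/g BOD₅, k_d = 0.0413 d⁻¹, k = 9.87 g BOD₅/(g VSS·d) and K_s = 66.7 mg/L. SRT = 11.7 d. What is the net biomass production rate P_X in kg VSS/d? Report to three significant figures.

Effluent substrate depends only on kinetics and SRT: S = K_s(1 + k_d θ_c) / [θ_c(Yk − k_d) − 1] = 66.7 × (1 + 0.0413 × 11.7) / [11.7 × (0.409 × 9.87 − 0.0413) − 1] = 98.93 / 45.75 = 2.163 mg/L.
Y_obs = Y / (1 + k_d θ_c) = 0.409 / (1 + 0.0413 × 11.7) = 0.409 / 1.483 = 0.2758.
Substrate removed = Q·(S₀ − S) = 220 m³/d × (601 − 2.16) g/m³ = 1.32×10^5 g/d = 131.7 kg/d.
Biomass produced: P_X = Y_obs·Q·ΔS = 0.2758 × 131.7 ≈ 36.33 kg VSS/d.

P_X ≈ 36.3 kg VSS/d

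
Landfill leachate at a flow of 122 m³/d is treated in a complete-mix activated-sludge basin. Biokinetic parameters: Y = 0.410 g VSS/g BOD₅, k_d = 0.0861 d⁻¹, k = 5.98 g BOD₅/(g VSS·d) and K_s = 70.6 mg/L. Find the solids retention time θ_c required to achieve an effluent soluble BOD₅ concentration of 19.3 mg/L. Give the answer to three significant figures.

At the target effluent, Y k S/(K_s+S) = 0.410×5.98×19.3/89.90 = 0.5264 d⁻¹.
Then 1/θ_c = μ − k_d = 0.5264 − 0.0861 = 0.4403 d⁻¹, giving θ_c = 2.271 d.

θ_c ≈ 2.27 d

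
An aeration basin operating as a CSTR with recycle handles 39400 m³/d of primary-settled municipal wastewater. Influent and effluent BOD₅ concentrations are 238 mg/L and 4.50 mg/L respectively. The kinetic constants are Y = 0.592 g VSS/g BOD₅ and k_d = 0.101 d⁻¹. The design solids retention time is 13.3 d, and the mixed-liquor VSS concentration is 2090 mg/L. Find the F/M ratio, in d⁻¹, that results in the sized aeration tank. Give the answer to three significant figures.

F/M ≈ 0.303 d⁻¹

Rearranging the biomass balance for a CMAS with decay, V = Y·Q·ΔS·θ_c / [X·(1+k_d θ_c)] = 0.592 × 39400 × (238 − 4.50) × 13.3 / [2090 × (1 + 0.101 × 13.3)] = 7.24×10^7 / 4897 = 14790 m³.
F/M = applied load / biomass = Q·S₀/(V·X) = 39400 × 238 / (14790 × 2090) = 0.3034 d⁻¹.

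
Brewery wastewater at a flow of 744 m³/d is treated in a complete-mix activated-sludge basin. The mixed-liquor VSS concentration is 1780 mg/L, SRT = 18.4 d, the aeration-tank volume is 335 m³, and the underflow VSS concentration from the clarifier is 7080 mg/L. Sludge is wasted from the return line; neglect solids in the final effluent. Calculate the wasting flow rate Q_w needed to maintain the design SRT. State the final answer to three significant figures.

Q_w ≈ 4.58 m³/d

Wasting from the return line (neglecting effluent solids): Q_w = V·X / (θ_c·X_r) = 335.0 × 1780 / (18.4 × 7080) = 4.577 m³/d.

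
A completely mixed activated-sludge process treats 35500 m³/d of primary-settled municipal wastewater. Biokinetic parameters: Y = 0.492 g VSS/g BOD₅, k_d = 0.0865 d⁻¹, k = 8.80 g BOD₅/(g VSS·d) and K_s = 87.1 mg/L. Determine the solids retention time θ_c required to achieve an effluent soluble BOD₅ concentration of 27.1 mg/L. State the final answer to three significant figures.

θ_c ≈ 1.06 d

From 1/θ_c = Y·k·S/(K_s + S) − k_d: Y·k·S/(K_s+S) = 0.492 × 8.80 × 27.1 / (87.1 + 27.1) = 1.027 d⁻¹.
Then 1/θ_c = μ − k_d = 1.027 − 0.0865 = 0.9409 d⁻¹, giving θ_c = 1.063 d.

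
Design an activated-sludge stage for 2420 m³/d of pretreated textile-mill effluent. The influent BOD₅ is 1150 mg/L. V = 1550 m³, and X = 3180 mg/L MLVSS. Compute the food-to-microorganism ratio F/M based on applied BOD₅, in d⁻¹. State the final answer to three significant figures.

F/M ≈ 0.565 d⁻¹

F/M = Q·S₀ / (V·X) = 2420 × 1150 / (1550 × 3180) = 0.5646 g BOD₅·(g VSS·d)⁻¹.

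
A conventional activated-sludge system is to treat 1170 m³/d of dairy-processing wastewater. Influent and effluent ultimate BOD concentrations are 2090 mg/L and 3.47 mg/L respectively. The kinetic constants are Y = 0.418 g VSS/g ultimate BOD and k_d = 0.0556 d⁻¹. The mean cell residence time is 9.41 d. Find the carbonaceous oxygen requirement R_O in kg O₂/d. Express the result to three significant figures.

R_O ≈ 1490 kg O₂/d

Observed yield with endogenous decay: Y_obs = Y / (1 + k_d·θ_c) = 0.418 / (1 + 0.0556 × 9.41) = 0.418 / 1.523 = 0.2744 g VSS/g ultimate BOD.
Mass of ultimate BOD removed per day: Q(S₀ − S) = 1170 × 2087 g/m³ = 2441 kg/d.
Biomass synthesised: P_X = Y_obs × 2441 = 669.9 kg VSS/d.
R_O = Q·ΔS − 1.42 P_X = 2441 − 951.3 = 1490 kg O₂/d.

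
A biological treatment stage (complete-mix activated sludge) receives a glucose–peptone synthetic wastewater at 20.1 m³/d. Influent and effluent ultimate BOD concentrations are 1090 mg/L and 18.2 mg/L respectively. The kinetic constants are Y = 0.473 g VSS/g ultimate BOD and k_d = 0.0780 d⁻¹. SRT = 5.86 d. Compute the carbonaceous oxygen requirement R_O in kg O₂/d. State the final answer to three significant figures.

The observed yield is Y_obs = Y/(1 + k_d·θ_c) = 0.473 / (1 + 0.0780 × 5.86) = 0.473 / 1.457 = 0.3246 g VSS per g ultimate BOD removed.
Substrate removed = Q·(S₀ − S) = 20.1 m³/d × (1090 − 18.2) g/m³ = 2.15×10^4 g/d = 21.54 kg/d.
Biomass synthesised: P_X = Y_obs × 21.54 = 6.993 kg VSS/d.
Carbonaceous O₂ demand = substrate oxidised − cell-mass equivalent = 21.54 − 1.42 × 6.993 = 11.61 kg O₂/d.

R_O ≈ 11.6 kg O₂/d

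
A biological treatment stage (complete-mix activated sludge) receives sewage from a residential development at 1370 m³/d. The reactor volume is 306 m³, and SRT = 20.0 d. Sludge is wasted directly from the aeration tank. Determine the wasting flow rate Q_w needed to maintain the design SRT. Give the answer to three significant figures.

Wasting from the aeration tank: Q_w = V / θ_c = 306.0 / 20.0 = 15.30 m³/d.

Q_w ≈ 15.3 m³/d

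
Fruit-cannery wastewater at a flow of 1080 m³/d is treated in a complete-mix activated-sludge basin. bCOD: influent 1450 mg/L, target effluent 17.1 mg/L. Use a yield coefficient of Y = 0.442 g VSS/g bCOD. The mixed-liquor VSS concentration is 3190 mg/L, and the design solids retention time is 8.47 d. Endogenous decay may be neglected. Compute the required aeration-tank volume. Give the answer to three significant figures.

V ≈ 1820 m³

Biomass mass balance (decay neglected): V·X = Y·Q·(S₀ − S)·θ_c, so V = 0.442 × 1080 × (1450 − 17.1) × 8.47 / 3190 = 1816 m³.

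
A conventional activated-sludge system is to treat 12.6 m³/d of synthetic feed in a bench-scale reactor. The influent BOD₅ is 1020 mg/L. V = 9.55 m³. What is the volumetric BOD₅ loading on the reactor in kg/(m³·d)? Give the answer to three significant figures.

Volumetric loading L_v = Q·S₀ / V = 12.6 × 1020 g/m³ / 9.550 m³ = 1346 g/(m³·d) = 1.346 kg BOD₅/(m³·d).

L_v ≈ 1.35 kg BOD₅/(m³·d)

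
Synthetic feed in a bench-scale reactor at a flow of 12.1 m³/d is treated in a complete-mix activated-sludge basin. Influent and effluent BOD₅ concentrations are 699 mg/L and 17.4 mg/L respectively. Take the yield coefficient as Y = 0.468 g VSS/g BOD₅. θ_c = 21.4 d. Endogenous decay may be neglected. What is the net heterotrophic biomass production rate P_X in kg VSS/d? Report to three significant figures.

Since k_d ≈ 0, Y_obs = Y = 0.468 g VSS/g BOD₅.
Q·(S₀ − S) = 12.1 × (699 − 17.4) × 10⁻³ = 8.247 kg/d removed.
So the net sludge growth is P_X = 0.4680 × 8.247 = 3.860 kg VSS/d.

P_X ≈ 3.86 kg VSS/d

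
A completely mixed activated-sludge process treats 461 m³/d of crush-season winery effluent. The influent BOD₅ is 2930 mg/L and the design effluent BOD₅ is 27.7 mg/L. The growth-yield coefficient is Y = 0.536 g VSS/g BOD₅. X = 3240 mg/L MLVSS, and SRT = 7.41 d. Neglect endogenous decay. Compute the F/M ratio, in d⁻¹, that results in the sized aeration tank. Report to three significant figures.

F/M ≈ 0.254 d⁻¹

Biomass mass balance (decay neglected): V·X = Y·Q·(S₀ − S)·θ_c, so V = 0.536 × 461 × (2930 − 27.7) × 7.41 / 3240 = 1640 m³.
F/M = Q·S₀ / (V·X) = 461 × 2930 / (1640 × 3240) = 0.2542 g BOD₅·(g VSS·d)⁻¹.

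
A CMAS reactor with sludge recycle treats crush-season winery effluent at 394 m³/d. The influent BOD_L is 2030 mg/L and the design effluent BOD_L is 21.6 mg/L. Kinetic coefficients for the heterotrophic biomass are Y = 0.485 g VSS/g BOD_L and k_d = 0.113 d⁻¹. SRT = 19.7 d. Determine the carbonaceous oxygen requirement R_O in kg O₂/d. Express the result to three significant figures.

The observed yield is Y_obs = Y/(1 + k_d·θ_c) = 0.485 / (1 + 0.113 × 19.7) = 0.485 / 3.226 = 0.1503 g VSS per g BOD_L removed.
Mass of BOD_L removed per day: Q(S₀ − S) = 394 × 2008 g/m³ = 791.3 kg/d.
P_X = Y_obs·Q·(S₀ − S) = 0.1503 × 791.3 = 119.0 kg VSS/d.
R_O = Q·(S₀ − S) − 1.42·P_X = 791.3 − 1.42 × 119.0 = 622.4 kg O₂/d.

R_O ≈ 622 kg O₂/d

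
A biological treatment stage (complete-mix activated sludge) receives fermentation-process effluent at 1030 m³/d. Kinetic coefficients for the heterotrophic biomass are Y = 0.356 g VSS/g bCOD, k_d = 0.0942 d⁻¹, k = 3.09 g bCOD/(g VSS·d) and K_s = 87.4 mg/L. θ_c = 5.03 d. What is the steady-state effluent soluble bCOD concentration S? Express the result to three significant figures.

Effluent substrate depends only on kinetics and SRT: S = K_s(1 + k_d θ_c) / [θ_c(Yk − k_d) − 1] = 87.4 × (1 + 0.0942 × 5.03) / [5.03 × (0.356 × 3.09 − 0.0942) − 1] = 128.8 / 4.059 = 31.73 mg/L.

S ≈ 31.7 mg/L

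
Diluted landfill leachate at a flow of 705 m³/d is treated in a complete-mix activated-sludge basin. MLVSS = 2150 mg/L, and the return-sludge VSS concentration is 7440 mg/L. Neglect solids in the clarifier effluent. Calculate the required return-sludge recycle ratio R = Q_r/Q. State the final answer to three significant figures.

R ≈ 0.406

Solids balance on the clarifier gives (1+R)X = R·X_r, so R = X/(X_r − X) = 2150 / (7440 − 2150) = 0.4064.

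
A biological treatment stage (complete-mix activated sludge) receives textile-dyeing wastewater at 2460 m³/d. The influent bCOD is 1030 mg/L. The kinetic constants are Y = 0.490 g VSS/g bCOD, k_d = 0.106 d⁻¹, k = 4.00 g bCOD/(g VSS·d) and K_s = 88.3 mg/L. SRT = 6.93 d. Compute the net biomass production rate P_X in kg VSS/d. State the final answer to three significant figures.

From the Monod/SRT balance for a CMAS, S = K_s·(1+k_d θ_c)/[θ_c·(Y k − k_d) − 1] = 88.3 × (1 + 0.106 × 6.93) / [6.93 × (0.490 × 4.00 − 0.106) − 1] = 153.2 / 11.85 = 12.93 mg/L.
Correct the yield for decay: Y_obs = Y/(1 + k_d θ_c) = 0.490 / (1 + 0.106 × 6.93) = 0.490 / 1.735 = 0.2825.
ΔS = 1030 − 12.9 = 1017 mg/L, so the substrate removal rate is 2460 × 1017/1000 = 2502 kg bCOD/d.
P_X = Y_obs · Q(S₀ − S) = 0.2825 × 2502 = 706.8 kg VSS/d.

P_X ≈ 707 kg VSS/d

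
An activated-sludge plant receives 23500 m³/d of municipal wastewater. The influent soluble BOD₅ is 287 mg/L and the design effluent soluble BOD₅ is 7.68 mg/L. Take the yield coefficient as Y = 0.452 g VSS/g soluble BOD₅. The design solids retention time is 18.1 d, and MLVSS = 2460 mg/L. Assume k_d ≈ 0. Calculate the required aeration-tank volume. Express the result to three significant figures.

V·X = Y·Q·ΔS·θ_c gives V = 0.452 × 23500 × (287 − 7.68) × 18.1 / 2460 = 21830 m³.

V ≈ 21800 m³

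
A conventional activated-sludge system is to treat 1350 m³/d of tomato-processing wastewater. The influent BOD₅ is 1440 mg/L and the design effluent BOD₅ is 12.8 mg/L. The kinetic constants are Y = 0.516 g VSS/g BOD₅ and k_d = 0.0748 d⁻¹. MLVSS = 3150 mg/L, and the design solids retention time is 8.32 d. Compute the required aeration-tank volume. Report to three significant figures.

Steady-state biomass mass balance: V·X·(1 + k_d·θ_c) = Y·Q·(S₀ − S)·θ_c, so V = 0.516 × 1350 × (1440 − 12.8) × 8.32 / [3150 × (1 + 0.0748 × 8.32)] = 8.27×10^6 / 5110 = 1619 m³.

V ≈ 1620 m³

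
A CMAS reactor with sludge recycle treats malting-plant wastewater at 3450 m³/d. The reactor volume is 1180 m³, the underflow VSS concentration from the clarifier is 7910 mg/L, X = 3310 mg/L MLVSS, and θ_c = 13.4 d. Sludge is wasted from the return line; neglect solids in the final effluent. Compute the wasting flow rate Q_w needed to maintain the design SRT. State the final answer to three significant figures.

Q_w ≈ 36.8 m³/d

Wasting from the return line (neglecting effluent solids): Q_w = V·X / (θ_c·X_r) = 1180 × 3310 / (13.4 × 7910) = 36.85 m³/d.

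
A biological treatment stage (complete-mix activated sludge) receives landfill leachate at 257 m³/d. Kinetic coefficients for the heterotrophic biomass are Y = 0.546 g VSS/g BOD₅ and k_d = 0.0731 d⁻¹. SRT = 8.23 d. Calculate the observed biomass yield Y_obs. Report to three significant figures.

Y_obs ≈ 0.341 g VSS/g BOD₅

Y_obs = Y / (1 + k_d θ_c) = 0.546 / (1 + 0.0731 × 8.23) = 0.546 / 1.602 = 0.3409.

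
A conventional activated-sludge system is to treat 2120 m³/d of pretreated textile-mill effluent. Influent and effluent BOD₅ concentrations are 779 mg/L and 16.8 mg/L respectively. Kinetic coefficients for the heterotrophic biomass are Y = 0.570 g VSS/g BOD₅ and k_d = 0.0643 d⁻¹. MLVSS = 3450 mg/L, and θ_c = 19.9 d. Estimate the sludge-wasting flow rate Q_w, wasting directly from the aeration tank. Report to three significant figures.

Rearranging the biomass balance for a CMAS with decay, V = Y·Q·ΔS·θ_c / [X·(1+k_d θ_c)] = 0.570 × 2120 × (779 − 16.8) × 19.9 / [3450 × (1 + 0.0643 × 19.9)] = 1.83×10^7 / 7865 = 2331 m³.
With mixed-liquor wasting, θ_c = V/Q_w, so Q_w = V/θ_c = 2331/19.9 = 117.1 m³/d.

Q_w ≈ 117 m³/d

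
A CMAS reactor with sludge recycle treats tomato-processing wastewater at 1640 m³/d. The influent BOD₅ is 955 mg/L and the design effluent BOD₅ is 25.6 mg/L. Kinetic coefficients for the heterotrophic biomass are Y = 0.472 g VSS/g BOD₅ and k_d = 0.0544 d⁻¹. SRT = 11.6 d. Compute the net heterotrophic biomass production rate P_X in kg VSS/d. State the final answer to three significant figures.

P_X ≈ 441 kg VSS/d

Correct the yield for decay: Y_obs = Y/(1 + k_d θ_c) = 0.472 / (1 + 0.0544 × 11.6) = 0.472 / 1.631 = 0.2894.
ΔS = 955 − 25.6 = 929.4 mg/L, so the substrate removal rate is 1640 × 929.4/1000 = 1524 kg BOD₅/d.
Biomass produced: P_X = Y_obs·Q·ΔS = 0.2894 × 1524 ≈ 441.1 kg VSS/d.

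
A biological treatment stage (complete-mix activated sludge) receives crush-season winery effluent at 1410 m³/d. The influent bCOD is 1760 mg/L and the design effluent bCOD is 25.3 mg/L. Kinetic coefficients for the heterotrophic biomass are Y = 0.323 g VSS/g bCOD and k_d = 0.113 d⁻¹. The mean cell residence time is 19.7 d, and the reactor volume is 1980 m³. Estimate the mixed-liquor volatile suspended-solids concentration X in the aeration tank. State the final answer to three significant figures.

X ≈ 2440 mg/L

X = Y·Q·ΔS·θ_c / [V·(1 + k_d θ_c)] = 0.323 × 1410 × (1760 − 25.3) × 19.7 / [1980 × (1 + 0.113 × 19.7)] = 2437 mg/L.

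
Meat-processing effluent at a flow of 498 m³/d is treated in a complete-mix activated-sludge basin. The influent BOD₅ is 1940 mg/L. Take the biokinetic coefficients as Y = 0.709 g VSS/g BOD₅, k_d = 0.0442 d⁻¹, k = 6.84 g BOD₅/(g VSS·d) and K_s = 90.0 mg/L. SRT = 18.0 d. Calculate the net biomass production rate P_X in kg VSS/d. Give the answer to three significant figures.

P_X ≈ 381 kg VSS/d

From the Monod/SRT balance for a CMAS, S = K_s·(1+k_d θ_c)/[θ_c·(Y k − k_d) − 1] = 90.0 × (1 + 0.0442 × 18.0) / [18.0 × (0.709 × 6.84 − 0.0442) − 1] = 161.6 / 85.50 = 1.890 mg/L.
Observed yield with endogenous decay: Y_obs = Y / (1 + k_d·θ_c) = 0.709 / (1 + 0.0442 × 18.0) = 0.709 / 1.796 = 0.3949 g VSS/g BOD₅.
Substrate removed = Q·(S₀ − S) = 498 m³/d × (1940 − 1.89) g/m³ = 9.65×10^5 g/d = 965.2 kg/d.
So the net sludge growth is P_X = 0.3949 × 965.2 = 381.1 kg VSS/d.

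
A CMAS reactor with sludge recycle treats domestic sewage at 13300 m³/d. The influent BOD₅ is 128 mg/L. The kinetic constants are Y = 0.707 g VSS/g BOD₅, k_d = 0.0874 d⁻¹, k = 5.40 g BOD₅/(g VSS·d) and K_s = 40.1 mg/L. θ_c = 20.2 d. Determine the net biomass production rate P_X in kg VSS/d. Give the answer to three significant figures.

P_X ≈ 430 kg VSS/d

For a completely mixed reactor with recycle the Lawrence–McCarty relation gives S = K_s·(1 + k_d·θ_c) / [θ_c·(Y·k − k_d) − 1] = 40.1 × (1 + 0.0874 × 20.2) / [20.2 × (0.707 × 5.40 − 0.0874) − 1] = 110.9 / 74.35 = 1.491 mg/L.
Observed yield with endogenous decay: Y_obs = Y / (1 + k_d·θ_c) = 0.707 / (1 + 0.0874 × 20.2) = 0.707 / 2.765 = 0.2557 g VSS/g BOD₅.
Mass of BOD₅ removed per day: Q(S₀ − S) = 13300 × 126.5 g/m³ = 1683 kg/d.
P_X = Y_obs · Q(S₀ − S) = 0.2557 × 1683 = 430.2 kg VSS/d.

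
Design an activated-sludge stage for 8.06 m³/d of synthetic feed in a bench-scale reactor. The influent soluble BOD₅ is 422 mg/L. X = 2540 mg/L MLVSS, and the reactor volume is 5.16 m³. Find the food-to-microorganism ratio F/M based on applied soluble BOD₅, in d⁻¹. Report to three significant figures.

F/M = Q·S₀ / (V·X) = 8.06 × 422 / (5.160 × 2540) = 0.2595 g soluble BOD₅·(g VSS·d)⁻¹.

F/M ≈ 0.260 d⁻¹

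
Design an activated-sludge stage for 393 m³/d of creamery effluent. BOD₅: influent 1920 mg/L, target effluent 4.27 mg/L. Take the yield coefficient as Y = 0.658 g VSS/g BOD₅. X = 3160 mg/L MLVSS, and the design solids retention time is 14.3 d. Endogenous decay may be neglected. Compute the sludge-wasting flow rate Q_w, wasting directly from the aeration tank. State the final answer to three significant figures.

With k_d = 0 the design equation reduces to V = Y Q (S₀−S) θ_c / X = 0.658 × 393 × (1920 − 4.27) × 14.3 / 3160 = 2242 m³.
With mixed-liquor wasting, θ_c = V/Q_w, so Q_w = V/θ_c = 2242/14.3 = 156.8 m³/d.

Q_w ≈ 157 m³/d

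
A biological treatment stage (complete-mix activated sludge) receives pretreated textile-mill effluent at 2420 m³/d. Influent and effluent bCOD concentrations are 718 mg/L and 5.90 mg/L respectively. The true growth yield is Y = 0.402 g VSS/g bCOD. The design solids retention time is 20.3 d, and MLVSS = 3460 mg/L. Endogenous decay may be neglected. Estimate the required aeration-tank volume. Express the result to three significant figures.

V·X = Y·Q·ΔS·θ_c gives V = 0.402 × 2420 × (718 − 5.90) × 20.3 / 3460 = 4064 m³.

V ≈ 4060 m³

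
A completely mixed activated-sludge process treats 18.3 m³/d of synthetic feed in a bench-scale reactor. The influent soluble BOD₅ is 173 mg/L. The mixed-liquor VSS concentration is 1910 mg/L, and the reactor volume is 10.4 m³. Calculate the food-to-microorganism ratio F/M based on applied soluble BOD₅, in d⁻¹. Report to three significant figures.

F/M ≈ 0.159 d⁻¹

Food-to-microorganism ratio F/M = Q S₀ / (V X) = 18.3 × 173 / (10.40 × 1910) = 0.1594 d⁻¹.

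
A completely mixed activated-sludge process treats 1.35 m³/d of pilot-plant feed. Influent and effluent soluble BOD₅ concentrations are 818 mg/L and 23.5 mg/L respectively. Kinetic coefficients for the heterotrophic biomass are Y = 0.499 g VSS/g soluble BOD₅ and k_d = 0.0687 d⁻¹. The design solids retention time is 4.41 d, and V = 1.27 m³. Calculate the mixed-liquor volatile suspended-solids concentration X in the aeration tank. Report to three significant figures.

X ≈ 1430 mg/L

From V·X·(1 + k_d·θ_c) = Y·Q·(S₀ − S)·θ_c: X = 0.499 × 1.35 × (818 − 23.5) × 4.41 / [1.27 × (1 + 0.0687 × 4.41)] = 1426 mg/L.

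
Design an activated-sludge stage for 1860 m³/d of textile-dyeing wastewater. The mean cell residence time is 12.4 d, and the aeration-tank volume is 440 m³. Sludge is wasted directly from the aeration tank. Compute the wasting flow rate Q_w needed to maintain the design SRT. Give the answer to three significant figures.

Q_w ≈ 35.5 m³/d

For wasting at MLVSS concentration, Q_w = V/θ_c = 440.0/12.4 = 35.48 m³/d.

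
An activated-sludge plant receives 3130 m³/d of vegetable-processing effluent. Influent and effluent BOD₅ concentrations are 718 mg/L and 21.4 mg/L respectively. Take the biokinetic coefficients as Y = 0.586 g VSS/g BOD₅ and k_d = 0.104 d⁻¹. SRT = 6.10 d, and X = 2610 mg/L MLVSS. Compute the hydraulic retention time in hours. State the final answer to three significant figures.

τ ≈ 14.0 h

Steady-state biomass mass balance: V·X·(1 + k_d·θ_c) = Y·Q·(S₀ − S)·θ_c, so V = 0.586 × 3130 × (718 − 21.4) × 6.10 / [2610 × (1 + 0.104 × 6.10)] = 7.79×10^6 / 4266 = 1827 m³.
HRT = V/Q = 1827 m³ / 3130 m³·d⁻¹ = 0.5837 d × 24 = 14.01 h.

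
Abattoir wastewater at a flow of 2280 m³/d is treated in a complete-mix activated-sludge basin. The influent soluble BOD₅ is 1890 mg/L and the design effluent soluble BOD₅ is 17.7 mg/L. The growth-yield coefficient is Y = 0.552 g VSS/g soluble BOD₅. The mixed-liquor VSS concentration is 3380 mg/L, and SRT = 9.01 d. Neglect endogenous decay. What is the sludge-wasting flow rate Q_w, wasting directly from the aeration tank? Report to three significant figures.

Q_w ≈ 697 m³/d

With k_d = 0 the design equation reduces to V = Y Q (S₀−S) θ_c / X = 0.552 × 2280 × (1890 − 17.7) × 9.01 / 3380 = 6281 m³.
Wasting from the aeration tank: Q_w = V / θ_c = 6281 / 9.01 = 697.2 m³/d.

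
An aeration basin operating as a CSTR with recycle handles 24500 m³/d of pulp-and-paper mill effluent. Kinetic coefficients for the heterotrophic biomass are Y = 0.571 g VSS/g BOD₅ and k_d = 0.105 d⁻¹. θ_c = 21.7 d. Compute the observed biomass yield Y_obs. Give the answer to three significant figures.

Y_obs ≈ 0.174 g VSS/g BOD₅

Y_obs = Y / (1 + k_d θ_c) = 0.571 / (1 + 0.105 × 21.7) = 0.571 / 3.278 = 0.1742.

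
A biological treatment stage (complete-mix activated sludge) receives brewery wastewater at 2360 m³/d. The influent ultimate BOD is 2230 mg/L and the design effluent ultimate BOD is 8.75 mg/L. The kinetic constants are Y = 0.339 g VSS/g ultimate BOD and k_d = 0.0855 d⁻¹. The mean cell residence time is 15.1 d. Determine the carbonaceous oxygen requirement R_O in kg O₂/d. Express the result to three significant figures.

R_O ≈ 4140 kg O₂/d

Correct the yield for decay: Y_obs = Y/(1 + k_d θ_c) = 0.339 / (1 + 0.0855 × 15.1) = 0.339 / 2.291 = 0.1480.
Mass of ultimate BOD removed per day: Q(S₀ − S) = 2360 × 2221 g/m³ = 5242 kg/d.
Net sludge production P_X = 0.1480 × 5242 = 775.7 kg VSS/d.
R_O = Q·ΔS − 1.42 P_X = 5242 − 1101 = 4141 kg O₂/d.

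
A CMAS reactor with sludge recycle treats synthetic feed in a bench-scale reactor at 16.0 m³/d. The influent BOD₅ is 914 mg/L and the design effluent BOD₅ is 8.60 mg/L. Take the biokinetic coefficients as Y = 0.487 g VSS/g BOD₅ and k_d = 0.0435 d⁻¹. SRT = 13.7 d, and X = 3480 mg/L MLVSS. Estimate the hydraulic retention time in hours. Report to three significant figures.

Rearranging the biomass balance for a CMAS with decay, V = Y·Q·ΔS·θ_c / [X·(1+k_d θ_c)] = 0.487 × 16.0 × (914 − 8.60) × 13.7 / [3480 × (1 + 0.0435 × 13.7)] = 9.67×10^4 / 5554 = 17.40 m³.
HRT = V/Q = 17.40 m³ / 16.0 m³·d⁻¹ = 1.088 d × 24 = 26.10 h.

τ ≈ 26.1 h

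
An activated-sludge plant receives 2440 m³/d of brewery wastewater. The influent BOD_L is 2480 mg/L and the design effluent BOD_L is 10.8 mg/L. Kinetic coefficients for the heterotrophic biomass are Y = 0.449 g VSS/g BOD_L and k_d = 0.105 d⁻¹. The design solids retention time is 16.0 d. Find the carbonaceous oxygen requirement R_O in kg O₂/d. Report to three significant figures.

Y_obs = Y / (1 + k_d θ_c) = 0.449 / (1 + 0.105 × 16.0) = 0.449 / 2.680 = 0.1675.
Mass of BOD_L removed per day: Q(S₀ − S) = 2440 × 2469 g/m³ = 6025 kg/d.
Net sludge production P_X = 0.1675 × 6025 = 1009 kg VSS/d.
R_O = Q·ΔS − 1.42 P_X = 6025 − 1433 = 4592 kg O₂/d.

R_O ≈ 4590 kg O₂/d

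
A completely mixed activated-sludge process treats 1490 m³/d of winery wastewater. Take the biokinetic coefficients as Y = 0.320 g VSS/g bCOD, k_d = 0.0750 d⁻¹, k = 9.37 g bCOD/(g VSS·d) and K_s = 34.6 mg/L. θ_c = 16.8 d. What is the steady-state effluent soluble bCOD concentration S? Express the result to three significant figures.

S ≈ 1.63 mg/L

From the Monod/SRT balance for a CMAS, S = K_s·(1+k_d θ_c)/[θ_c·(Y k − k_d) − 1] = 34.6 × (1 + 0.0750 × 16.8) / [16.8 × (0.320 × 9.37 − 0.0750) − 1] = 78.20 / 48.11 = 1.625 mg/L.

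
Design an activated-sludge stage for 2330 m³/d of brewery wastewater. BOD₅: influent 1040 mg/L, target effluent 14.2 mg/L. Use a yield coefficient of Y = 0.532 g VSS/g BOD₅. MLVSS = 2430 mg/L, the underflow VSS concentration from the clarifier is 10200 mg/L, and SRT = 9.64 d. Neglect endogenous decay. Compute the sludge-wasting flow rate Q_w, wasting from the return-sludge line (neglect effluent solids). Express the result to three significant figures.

Q_w ≈ 125 m³/d

Biomass mass balance (decay neglected): V·X = Y·Q·(S₀ − S)·θ_c, so V = 0.532 × 2330 × (1040 − 14.2) × 9.64 / 2430 = 5044 m³.
Q_w = (V·X)/(θ_c X_r) = 5044 × 2430 / (9.64 × 10200) = 124.7 m³/d.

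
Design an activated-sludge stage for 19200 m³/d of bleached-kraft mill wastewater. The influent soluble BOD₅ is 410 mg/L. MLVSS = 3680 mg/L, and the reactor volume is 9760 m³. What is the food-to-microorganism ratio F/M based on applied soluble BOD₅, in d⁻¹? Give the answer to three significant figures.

F/M = Q·S₀ / (V·X) = 19200 × 410 / (9760 × 3680) = 0.2192 g soluble BOD₅·(g VSS·d)⁻¹.

F/M ≈ 0.219 d⁻¹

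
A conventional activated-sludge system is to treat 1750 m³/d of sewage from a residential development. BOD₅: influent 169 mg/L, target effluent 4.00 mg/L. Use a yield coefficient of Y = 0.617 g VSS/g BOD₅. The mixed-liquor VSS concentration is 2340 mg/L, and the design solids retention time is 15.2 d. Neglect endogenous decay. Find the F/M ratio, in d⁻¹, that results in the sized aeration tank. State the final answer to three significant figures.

F/M ≈ 0.109 d⁻¹

V·X = Y·Q·ΔS·θ_c gives V = 0.617 × 1750 × (169 − 4.00) × 15.2 / 2340 = 1157 m³.
F/M = Q·S₀ / (V·X) = 1750 × 169 / (1157 × 2340) = 0.1092 g BOD₅·(g VSS·d)⁻¹.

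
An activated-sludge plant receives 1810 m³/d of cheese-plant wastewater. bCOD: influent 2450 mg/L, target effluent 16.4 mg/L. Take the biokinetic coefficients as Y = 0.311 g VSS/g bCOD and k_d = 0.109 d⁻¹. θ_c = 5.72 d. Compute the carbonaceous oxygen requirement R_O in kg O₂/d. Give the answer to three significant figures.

Observed yield with endogenous decay: Y_obs = Y / (1 + k_d·θ_c) = 0.311 / (1 + 0.109 × 5.72) = 0.311 / 1.623 = 0.1916 g VSS/g bCOD.
Substrate removed = Q·(S₀ − S) = 1810 m³/d × (2450 − 16.4) g/m³ = 4.4×10^6 g/d = 4405 kg/d.
Net sludge production P_X = 0.1916 × 4405 = 843.8 kg VSS/d.
Carbonaceous O₂ demand = substrate oxidised − cell-mass equivalent = 4405 − 1.42 × 843.8 = 3207 kg O₂/d.

R_O ≈ 3210 kg O₂/d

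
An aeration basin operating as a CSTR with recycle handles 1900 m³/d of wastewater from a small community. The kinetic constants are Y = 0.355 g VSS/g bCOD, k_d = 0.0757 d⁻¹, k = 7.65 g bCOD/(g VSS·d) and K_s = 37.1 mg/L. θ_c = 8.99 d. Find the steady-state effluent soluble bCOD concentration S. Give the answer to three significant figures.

From the Monod/SRT balance for a CMAS, S = K_s·(1+k_d θ_c)/[θ_c·(Y k − k_d) − 1] = 37.1 × (1 + 0.0757 × 8.99) / [8.99 × (0.355 × 7.65 − 0.0757) − 1] = 62.35 / 22.73 = 2.743 mg/L.

S ≈ 2.74 mg/L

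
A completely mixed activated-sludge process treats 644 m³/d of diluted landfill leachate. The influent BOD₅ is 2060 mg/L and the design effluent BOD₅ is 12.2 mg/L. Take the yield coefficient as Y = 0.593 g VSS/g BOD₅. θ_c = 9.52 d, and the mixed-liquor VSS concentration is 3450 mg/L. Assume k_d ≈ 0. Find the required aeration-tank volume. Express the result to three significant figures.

V·X = Y·Q·ΔS·θ_c gives V = 0.593 × 644 × (2060 − 12.2) × 9.52 / 3450 = 2158 m³.

V ≈ 2160 m³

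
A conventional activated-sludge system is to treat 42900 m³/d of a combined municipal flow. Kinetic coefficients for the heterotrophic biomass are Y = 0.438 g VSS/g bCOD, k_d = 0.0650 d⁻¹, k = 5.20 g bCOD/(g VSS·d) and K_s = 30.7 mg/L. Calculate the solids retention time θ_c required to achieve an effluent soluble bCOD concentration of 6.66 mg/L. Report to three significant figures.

At the target effluent, Y k S/(K_s+S) = 0.438×5.20×6.66/37.36 = 0.4060 d⁻¹.
Then 1/θ_c = μ − k_d = 0.4060 − 0.0650 = 0.3410 d⁻¹, giving θ_c = 2.932 d.

θ_c ≈ 2.93 d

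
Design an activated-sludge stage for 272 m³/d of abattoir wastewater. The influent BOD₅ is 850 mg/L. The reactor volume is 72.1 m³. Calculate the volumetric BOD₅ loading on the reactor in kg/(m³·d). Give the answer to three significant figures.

L_v = Q S₀ / V = 272 × 850 × 10⁻³ / 72.10 = 3.207 kg/(m³·d).

L_v ≈ 3.21 kg BOD₅/(m³·d)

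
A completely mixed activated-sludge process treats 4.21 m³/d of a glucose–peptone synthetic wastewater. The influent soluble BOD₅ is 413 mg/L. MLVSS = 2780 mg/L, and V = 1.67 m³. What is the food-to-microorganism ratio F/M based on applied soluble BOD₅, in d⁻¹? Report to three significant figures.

F/M ≈ 0.375 d⁻¹

Food-to-microorganism ratio F/M = Q S₀ / (V X) = 4.21 × 413 / (1.670 × 2780) = 0.3745 d⁻¹.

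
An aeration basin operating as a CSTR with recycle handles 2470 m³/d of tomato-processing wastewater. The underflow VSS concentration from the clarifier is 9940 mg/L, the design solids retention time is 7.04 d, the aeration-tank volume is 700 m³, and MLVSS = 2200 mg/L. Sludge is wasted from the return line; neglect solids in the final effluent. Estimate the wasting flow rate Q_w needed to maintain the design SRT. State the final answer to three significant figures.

θ_c = V·X/(Q_w·X_r) when wasting from the recycle, so Q_w = V·X/(θ_c·X_r) = 700.0 × 2200 / (7.04 × 9940) = 22.01 m³/d.

Q_w ≈ 22.0 m³/d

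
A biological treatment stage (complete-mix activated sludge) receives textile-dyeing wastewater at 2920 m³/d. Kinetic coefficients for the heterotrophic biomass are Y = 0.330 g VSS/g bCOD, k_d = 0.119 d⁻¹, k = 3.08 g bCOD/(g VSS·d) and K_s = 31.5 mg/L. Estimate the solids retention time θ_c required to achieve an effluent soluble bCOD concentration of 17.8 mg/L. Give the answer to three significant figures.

θ_c ≈ 4.03 d

At the target effluent, Y k S/(K_s+S) = 0.330×3.08×17.8/49.30 = 0.3670 d⁻¹.
Then 1/θ_c = μ − k_d = 0.3670 − 0.119 = 0.2480 d⁻¹, giving θ_c = 4.033 d.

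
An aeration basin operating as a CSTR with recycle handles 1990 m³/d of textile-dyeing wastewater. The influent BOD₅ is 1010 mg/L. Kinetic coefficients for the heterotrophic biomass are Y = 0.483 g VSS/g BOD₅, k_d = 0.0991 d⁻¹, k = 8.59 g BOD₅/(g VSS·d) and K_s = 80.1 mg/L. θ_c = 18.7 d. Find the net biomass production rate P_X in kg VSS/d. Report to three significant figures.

From the Monod/SRT balance for a CMAS, S = K_s·(1+k_d θ_c)/[θ_c·(Y k − k_d) − 1] = 80.1 × (1 + 0.0991 × 18.7) / [18.7 × (0.483 × 8.59 − 0.0991) − 1] = 228.5 / 74.73 = 3.058 mg/L.
Y_obs = Y / (1 + k_d θ_c) = 0.483 / (1 + 0.0991 × 18.7) = 0.483 / 2.853 = 0.1693.
Mass of BOD₅ removed per day: Q(S₀ − S) = 1990 × 1007 g/m³ = 2004 kg/d.
So the net sludge growth is P_X = 0.1693 × 2004 = 339.2 kg VSS/d.

P_X ≈ 339 kg VSS/d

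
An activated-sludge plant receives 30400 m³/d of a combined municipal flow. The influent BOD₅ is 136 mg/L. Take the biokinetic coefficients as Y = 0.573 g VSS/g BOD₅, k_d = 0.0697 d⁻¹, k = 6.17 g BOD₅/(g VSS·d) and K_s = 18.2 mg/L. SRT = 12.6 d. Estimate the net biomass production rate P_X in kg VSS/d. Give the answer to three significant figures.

For a completely mixed reactor with recycle the Lawrence–McCarty relation gives S = K_s·(1 + k_d·θ_c) / [θ_c·(Y·k − k_d) − 1] = 18.2 × (1 + 0.0697 × 12.6) / [12.6 × (0.573 × 6.17 − 0.0697) − 1] = 34.18 / 42.67 = 0.8012 mg/L.
The observed yield is Y_obs = Y/(1 + k_d·θ_c) = 0.573 / (1 + 0.0697 × 12.6) = 0.573 / 1.878 = 0.3051 g VSS per g BOD₅ removed.
ΔS = 136 − 0.801 = 135.2 mg/L, so the substrate removal rate is 30400 × 135.2/1000 = 4110 kg BOD₅/d.
Net biomass production P_X = Y_obs × Q·(S₀ − S) = 0.3051 × 4110 = 1254 kg VSS/d.

P_X ≈ 1250 kg VSS/d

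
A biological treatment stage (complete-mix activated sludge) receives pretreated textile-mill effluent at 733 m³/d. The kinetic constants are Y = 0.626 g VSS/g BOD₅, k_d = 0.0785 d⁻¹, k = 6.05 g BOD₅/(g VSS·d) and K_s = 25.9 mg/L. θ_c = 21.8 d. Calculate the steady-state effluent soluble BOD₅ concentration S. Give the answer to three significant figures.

S ≈ 0.879 mg/L

Effluent substrate depends only on kinetics and SRT: S = K_s(1 + k_d θ_c) / [θ_c(Yk − k_d) − 1] = 25.9 × (1 + 0.0785 × 21.8) / [21.8 × (0.626 × 6.05 − 0.0785) − 1] = 70.22 / 79.85 = 0.8794 mg/L.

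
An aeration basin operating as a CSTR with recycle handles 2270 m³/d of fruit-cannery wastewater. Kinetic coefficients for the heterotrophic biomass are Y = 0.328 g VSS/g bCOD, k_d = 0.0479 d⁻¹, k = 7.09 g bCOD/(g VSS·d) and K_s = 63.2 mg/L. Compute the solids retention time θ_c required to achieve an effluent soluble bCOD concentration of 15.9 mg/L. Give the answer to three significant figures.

θ_c ≈ 2.38 d

From 1/θ_c = Y·k·S/(K_s + S) − k_d: Y·k·S/(K_s+S) = 0.328 × 7.09 × 15.9 / (63.2 + 15.9) = 0.4675 d⁻¹.
θ_c = 1/(μ − k_d) = 1/(0.4675 − 0.0479) = 1/0.4196 = 2.383 d.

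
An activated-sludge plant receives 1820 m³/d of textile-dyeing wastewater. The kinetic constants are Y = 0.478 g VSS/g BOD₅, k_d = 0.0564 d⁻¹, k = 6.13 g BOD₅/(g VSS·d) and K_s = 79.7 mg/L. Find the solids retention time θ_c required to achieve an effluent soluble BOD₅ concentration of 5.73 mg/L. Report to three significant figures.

Specific growth rate at S = 5.73 mg/L: μ = YkS/(K_s+S) = 0.478·6.13·5.73/(79.7+5.73) = 0.1965 d⁻¹.
θ_c = 1/(μ − k_d) = 1/(0.1965 − 0.0564) = 1/0.1401 = 7.136 d.

θ_c ≈ 7.14 d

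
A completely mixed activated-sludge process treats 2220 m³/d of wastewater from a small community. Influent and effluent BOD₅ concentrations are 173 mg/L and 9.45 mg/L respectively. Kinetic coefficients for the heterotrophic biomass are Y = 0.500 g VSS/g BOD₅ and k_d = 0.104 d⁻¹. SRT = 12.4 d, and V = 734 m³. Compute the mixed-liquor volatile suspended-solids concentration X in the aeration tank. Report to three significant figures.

X ≈ 1340 mg/L

From V·X·(1 + k_d·θ_c) = Y·Q·(S₀ − S)·θ_c: X = 0.500 × 2220 × (173 − 9.45) × 12.4 / [734 × (1 + 0.104 × 12.4)] = 1339 mg/L.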